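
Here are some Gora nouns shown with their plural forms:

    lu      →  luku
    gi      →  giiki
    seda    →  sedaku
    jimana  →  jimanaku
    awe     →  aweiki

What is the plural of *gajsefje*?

The alternation tracks the last vowel of the stem — -iki when the last vowel of the stem is a front vowel (*gi*, *awe*); -ku when the last vowel of the stem is a back vowel (*lu*, *seda*, *jimana*).
The last vowel of *gajsefje* is /e/, which is a front vowel, so the suffix is -iki, giving *gajsefjeiki*.

gajsefjeiki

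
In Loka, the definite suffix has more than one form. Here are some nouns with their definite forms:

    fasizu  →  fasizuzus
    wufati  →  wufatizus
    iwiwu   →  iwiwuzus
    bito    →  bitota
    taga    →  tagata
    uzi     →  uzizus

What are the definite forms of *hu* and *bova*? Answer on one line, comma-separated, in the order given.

The pattern is height harmony: -zus when the last vowel of the stem is a high vowel (*fasizu*, *wufati*, *iwiwu*, *uzi*); -ta when the last vowel of the stem is a non-high vowel (*bito*, *taga*).
*hu* — last vowel /u/ (a high vowel) → -zus → *huzus*.
Since the last vowel of *bova* is /a/ (a non-high vowel), it takes -ta, giving *bovata*.

huzus, bovata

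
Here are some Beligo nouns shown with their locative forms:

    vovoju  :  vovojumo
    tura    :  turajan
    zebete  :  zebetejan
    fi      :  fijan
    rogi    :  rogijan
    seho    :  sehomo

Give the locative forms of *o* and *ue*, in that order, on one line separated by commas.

omo, uejan

The alternation tracks the last vowel of the stem — -mo when the last vowel of the stem is a rounded vowel (*vovoju*, *seho*); -jan when the last vowel of the stem is an unrounded vowel (*tura*, *zebete*, *fi*, *rogi*).
*o* — last vowel /o/ (a rounded vowel) → -mo → *omo*.
*ue*: last vowel = /e/, an unrounded vowel → -jan → *uejan*.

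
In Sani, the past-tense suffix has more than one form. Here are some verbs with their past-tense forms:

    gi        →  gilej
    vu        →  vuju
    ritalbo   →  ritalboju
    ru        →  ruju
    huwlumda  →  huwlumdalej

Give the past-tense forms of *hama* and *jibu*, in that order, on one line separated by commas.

The suffix is conditioned by the last vowel: -ju when the last vowel of the stem is a rounded vowel (*vu*, *ritalbo*, *ru*); -lej when the last vowel of the stem is an unrounded vowel (*gi*, *huwlumda*).
The last vowel of *hama* is /a/, which is an unrounded vowel, so the suffix is -lej, giving *hamalej*.
Since the last vowel of *jibu* is /u/ (a rounded vowel), it takes -ju, giving *jibuju*.

hamalej, jibuju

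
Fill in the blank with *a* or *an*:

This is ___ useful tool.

a

The indefinite article is chosen by the initial *sound* of the following word, not its spelling.
*useful* begins with the sound /juː/ (u pronounced /juː/) — a consonant sound.
So the article is *a*: This is a useful tool.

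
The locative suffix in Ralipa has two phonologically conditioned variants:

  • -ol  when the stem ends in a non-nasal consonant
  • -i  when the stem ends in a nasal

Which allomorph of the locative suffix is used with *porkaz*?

The final consonant of *porkaz* is /z/, which is non-nasal, so the suffix is -ol.

-ol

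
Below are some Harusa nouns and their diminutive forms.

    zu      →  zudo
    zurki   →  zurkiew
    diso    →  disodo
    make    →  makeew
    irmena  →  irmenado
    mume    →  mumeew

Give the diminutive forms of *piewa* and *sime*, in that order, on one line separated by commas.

The suffix is conditioned by the last vowel: -ew when the last vowel of the stem is a front vowel (*zurki*, *make*, *mume*); -do when the last vowel of the stem is a back vowel (*zu*, *diso*, *irmena*).
The last vowel of *piewa* is /a/, which is a back vowel, so the suffix is -do, giving *piewado*.
Since the last vowel of *sime* is /e/ (a front vowel), it takes -ew, giving *simeew*.

piewado, simeew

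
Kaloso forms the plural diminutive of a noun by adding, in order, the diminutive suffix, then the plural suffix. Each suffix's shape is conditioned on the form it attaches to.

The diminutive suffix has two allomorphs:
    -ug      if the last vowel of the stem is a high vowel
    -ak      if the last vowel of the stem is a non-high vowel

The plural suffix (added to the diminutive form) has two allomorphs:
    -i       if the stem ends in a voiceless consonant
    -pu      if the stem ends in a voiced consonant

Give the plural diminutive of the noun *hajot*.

hajotaki

The last vowel of *hajot* is /o/, which is a non-high vowel, so the diminutive suffix is -ak, giving *hajotak*.
The final consonant of the diminutive form *hajotak* is /k/, which is voiceless, so the plural suffix is -i, giving *hajotaki*.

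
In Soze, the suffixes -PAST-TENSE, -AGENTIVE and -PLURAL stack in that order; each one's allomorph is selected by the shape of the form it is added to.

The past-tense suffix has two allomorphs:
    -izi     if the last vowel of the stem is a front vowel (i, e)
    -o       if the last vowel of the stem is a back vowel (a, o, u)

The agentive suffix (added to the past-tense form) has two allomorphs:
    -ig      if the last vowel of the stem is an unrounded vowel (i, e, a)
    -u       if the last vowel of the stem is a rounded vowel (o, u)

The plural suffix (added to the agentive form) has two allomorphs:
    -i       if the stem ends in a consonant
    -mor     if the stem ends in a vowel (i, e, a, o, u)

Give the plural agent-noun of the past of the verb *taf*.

tafoumor

*taf*: last vowel = /a/, a back vowel → -o → *tafo*.
Since the last vowel of the past-tense form *tafo* is /o/ (a rounded vowel), it takes -u, giving *tafou*.
The agentive form *tafou* — final sound /u/ (a vowel) → -mor → *tafoumor*.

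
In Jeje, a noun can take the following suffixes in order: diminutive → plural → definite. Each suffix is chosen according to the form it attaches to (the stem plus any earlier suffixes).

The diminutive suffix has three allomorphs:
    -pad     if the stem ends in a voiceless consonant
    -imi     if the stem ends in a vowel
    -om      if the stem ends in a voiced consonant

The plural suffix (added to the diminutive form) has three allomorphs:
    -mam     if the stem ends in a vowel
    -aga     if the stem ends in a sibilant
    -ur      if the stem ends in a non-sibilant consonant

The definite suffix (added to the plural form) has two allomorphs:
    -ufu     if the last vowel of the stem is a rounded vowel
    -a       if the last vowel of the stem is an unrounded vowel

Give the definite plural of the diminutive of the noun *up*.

uppadurufu

The final sound of *up* is /p/, which is a voiceless consonant, so the diminutive suffix is -pad, giving *uppad*.
Since the final sound of the diminutive form *uppad* is /d/ (a non-sibilant consonant), it takes -ur, giving *uppadur*.
The plural form *uppadur* — last vowel /u/ (a rounded vowel) → -ufu → *uppadurufu*.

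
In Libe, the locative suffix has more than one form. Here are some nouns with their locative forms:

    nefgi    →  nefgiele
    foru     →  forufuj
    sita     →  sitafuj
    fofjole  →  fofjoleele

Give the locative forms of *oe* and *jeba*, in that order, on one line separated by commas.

oeele, jebafuj

Looking at the last vowel of each stem: -ele when the last vowel of the stem is a front vowel (*nefgi*, *fofjole*); -fuj when the last vowel of the stem is a back vowel (*foru*, *sita*).
Since the last vowel of *oe* is /e/ (a front vowel), it takes -ele, giving *oeele*.
Since the last vowel of *jeba* is /a/ (a back vowel), it takes -fuj, giving *jebafuj*.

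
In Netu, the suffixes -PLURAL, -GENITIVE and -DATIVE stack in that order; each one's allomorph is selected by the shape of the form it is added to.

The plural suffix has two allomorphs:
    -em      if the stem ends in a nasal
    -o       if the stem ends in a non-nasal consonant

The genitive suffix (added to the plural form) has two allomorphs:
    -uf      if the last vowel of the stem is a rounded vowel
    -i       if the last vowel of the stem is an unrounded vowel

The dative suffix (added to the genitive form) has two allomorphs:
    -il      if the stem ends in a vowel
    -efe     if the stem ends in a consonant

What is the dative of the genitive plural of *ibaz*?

*ibaz*: final consonant = /z/, non-nasal → -o → *ibazo*.
Since the last vowel of the plural form *ibazo* is /o/ (a rounded vowel), it takes -uf, giving *ibazouf*.
Since the final sound of the genitive form *ibazouf* is /f/ (a consonant), it takes -efe, giving *ibazoufefe*.

ibazoufefe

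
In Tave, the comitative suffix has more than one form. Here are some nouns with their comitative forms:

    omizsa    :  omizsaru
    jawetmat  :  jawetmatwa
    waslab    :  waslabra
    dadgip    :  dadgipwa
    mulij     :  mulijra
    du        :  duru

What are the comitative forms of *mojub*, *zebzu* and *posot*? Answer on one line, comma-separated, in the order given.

mojubra, zebzuru, posotwa

The alternation tracks the final sound of the stem — -wa when the stem ends in a voiceless consonant (*jawetmat*, *dadgip*); -ra when the stem ends in a voiced consonant (*waslab*, *mulij*); -ru when the stem ends in a vowel (*omizsa*, *du*).
*mojub* — final sound /b/ (a voiced consonant) → -ra → *mojubra*.
The final sound of *zebzu* is /u/, which is a vowel, so the suffix is -ru, giving *zebzuru*.
Since the final sound of *posot* is /t/ (a voiceless consonant), it takes -wa, giving *posotwa*.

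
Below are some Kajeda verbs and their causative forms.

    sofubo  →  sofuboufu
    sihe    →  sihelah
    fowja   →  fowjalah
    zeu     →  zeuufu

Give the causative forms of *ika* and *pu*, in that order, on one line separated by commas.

ikalah, puufu

The suffix is conditioned by the last vowel: -ufu when the last vowel of the stem is a rounded vowel (*sofubo*, *zeu*); -lah when the last vowel of the stem is an unrounded vowel (*sihe*, *fowja*).
The last vowel of *ika* is /a/, which is an unrounded vowel, so the suffix is -lah, giving *ikalah*.
Since the last vowel of *pu* is /u/ (a rounded vowel), it takes -ufu, giving *puufu*.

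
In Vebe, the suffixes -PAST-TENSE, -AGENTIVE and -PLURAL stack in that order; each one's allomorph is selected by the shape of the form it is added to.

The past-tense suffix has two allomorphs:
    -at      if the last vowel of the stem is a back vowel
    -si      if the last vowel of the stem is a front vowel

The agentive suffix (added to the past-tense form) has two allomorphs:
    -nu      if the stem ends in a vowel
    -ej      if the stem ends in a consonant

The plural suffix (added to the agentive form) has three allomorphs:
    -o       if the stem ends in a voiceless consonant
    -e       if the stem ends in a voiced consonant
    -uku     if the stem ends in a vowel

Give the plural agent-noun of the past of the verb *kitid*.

*kitid*: last vowel = /i/, a front vowel → -si → *kitidsi*.
The final sound of the past-tense form *kitidsi* is /i/, which is a vowel, so the agentive suffix is -nu, giving *kitidsinu*.
Since the final sound of the agentive form *kitidsinu* is /u/ (a vowel), it takes -uku, giving *kitidsinuuku*.

kitidsinuuku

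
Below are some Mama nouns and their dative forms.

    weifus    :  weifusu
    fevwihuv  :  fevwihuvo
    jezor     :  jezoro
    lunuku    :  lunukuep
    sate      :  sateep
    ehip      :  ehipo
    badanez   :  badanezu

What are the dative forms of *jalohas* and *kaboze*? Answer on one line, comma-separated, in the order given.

Looking at the final sound of each stem: -u when the stem ends in a sibilant (*weifus*, *badanez*); -o when the stem ends in a non-sibilant consonant (*fevwihuv*, *jezor*, *ehip*); -ep when the stem ends in a vowel (*lunuku*, *sate*).
*jalohas* — final sound /s/ (a sibilant) → -u → *jalohasu*.
Since the final sound of *kaboze* is /e/ (a vowel), it takes -ep, giving *kabozeep*.

jalohasu, kabozeep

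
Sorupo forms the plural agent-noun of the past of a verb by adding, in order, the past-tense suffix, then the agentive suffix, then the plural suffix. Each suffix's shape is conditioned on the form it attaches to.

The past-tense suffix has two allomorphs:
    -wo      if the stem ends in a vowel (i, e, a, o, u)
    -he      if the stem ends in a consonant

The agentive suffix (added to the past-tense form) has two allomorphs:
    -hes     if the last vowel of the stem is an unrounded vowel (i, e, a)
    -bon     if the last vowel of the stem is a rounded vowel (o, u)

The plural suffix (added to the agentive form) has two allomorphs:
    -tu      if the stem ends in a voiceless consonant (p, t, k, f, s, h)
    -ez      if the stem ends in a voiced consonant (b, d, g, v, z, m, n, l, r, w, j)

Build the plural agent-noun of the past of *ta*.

The final sound of *ta* is /a/, which is a vowel, so the past-tense suffix is -wo, giving *tawo*.
The last vowel of the past-tense form *tawo* is /o/, which is a rounded vowel, so the agentive suffix is -bon, giving *tawobon*.
The agentive form *tawobon* — final consonant /n/ (voiced) → -ez → *tawobonez*.

tawobonez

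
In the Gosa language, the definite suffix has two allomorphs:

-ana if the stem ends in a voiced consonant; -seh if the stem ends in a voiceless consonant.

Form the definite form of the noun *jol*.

jolana

*jol*: final consonant = /l/, voiced → -ana → *jolana*.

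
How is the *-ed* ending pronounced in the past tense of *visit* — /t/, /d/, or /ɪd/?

/ɪd/

The stem *visit* ends in /t/ or /d/.
The -ed suffix is realized as /ɪd/ after /t, d/; as /t/ after other voiceless consonants; and as /d/ after other voiced sounds.
So -ed on *visit* is pronounced /ɪd/.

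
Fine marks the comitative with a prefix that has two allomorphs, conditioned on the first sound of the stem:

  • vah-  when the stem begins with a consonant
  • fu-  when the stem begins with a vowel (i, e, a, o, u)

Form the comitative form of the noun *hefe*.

The first sound of *hefe* is /h/, which is a consonant, so the prefix is vah-, giving *vahhefe*.

vahhefe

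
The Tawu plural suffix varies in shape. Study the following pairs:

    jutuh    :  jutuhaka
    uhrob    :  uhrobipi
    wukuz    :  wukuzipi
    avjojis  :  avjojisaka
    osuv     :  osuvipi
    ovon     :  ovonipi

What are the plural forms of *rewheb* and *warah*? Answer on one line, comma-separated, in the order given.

rewhebipi, warahaka

The suffix is conditioned by the final consonant: -aka when the stem ends in a voiceless consonant (*jutuh*, *avjojis*); -ipi when the stem ends in a voiced consonant (*uhrob*, *wukuz*, *osuv*, *ovon*).
The final consonant of *rewheb* is /b/, which is voiced, so the suffix is -ipi, giving *rewhebipi*.
*warah*: final consonant = /h/, voiceless → -aka → *warahaka*.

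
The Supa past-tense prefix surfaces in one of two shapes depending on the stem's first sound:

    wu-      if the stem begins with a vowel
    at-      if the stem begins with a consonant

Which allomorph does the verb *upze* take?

wu-

Since the first sound of *upze* is /u/ (a vowel), it takes wu-.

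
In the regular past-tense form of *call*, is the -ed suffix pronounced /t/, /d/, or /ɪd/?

/d/

The stem *call* ends in a voiced sound other than /d/.
The -ed suffix is realized as /ɪd/ after /t, d/; as /t/ after other voiceless consonants; and as /d/ after other voiced sounds.
So -ed on *call* is pronounced /d/.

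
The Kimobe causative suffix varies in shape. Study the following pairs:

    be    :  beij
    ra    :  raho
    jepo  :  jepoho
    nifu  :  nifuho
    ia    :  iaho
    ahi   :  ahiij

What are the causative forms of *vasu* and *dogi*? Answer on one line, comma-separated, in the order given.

vasuho, dogiij

Looking at the last vowel of each stem: -ij when the last vowel of the stem is a front vowel (*be*, *ahi*); -ho when the last vowel of the stem is a back vowel (*ra*, *jepo*, *nifu*, *ia*).
Since the last vowel of *vasu* is /u/ (a back vowel), it takes -ho, giving *vasuho*.
*dogi* — last vowel /i/ (a front vowel) → -ij → *dogiij*.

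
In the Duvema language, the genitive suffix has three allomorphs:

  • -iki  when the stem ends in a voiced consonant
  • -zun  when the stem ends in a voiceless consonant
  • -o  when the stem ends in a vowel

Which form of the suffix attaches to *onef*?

-zun

The final sound of *onef* is /f/, which is a voiceless consonant, so the suffix is -zun.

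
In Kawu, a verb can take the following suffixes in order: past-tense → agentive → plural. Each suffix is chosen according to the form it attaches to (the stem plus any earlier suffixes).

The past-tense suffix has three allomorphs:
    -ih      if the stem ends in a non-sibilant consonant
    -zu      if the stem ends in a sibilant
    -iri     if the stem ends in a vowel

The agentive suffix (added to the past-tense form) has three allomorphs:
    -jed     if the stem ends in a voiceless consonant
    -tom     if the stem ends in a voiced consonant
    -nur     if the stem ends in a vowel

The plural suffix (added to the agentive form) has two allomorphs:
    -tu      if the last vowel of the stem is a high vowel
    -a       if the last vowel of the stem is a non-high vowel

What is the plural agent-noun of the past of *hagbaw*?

hagbawihjeda

*hagbaw*: final sound = /w/, a non-sibilant consonant → -ih → *hagbawih*.
The final sound of the past-tense form *hagbawih* is /h/, which is a voiceless consonant, so the agentive suffix is -jed, giving *hagbawihjed*.
Since the last vowel of the agentive form *hagbawihjed* is /e/ (a non-high vowel), it takes -a, giving *hagbawihjeda*.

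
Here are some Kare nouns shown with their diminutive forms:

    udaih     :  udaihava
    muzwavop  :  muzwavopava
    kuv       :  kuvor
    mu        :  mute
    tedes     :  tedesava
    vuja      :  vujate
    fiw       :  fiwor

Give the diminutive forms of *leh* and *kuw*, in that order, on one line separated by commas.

lehava, kuwor

The alternation tracks the final sound of the stem — -ava when the stem ends in a voiceless consonant (*udaih*, *muzwavop*, *tedes*); -or when the stem ends in a voiced consonant (*kuv*, *fiw*); -te when the stem ends in a vowel (*mu*, *vuja*).
Since the final sound of *leh* is /h/ (a voiceless consonant), it takes -ava, giving *lehava*.
Since the final sound of *kuw* is /w/ (a voiced consonant), it takes -or, giving *kuwor*.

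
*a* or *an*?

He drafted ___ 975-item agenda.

The indefinite article is chosen by the initial *sound* of the following word, not its spelling.
The number *975* is spoken "nine hundred …", beginning with /naɪn/ — a consonant sound.
So the article is *a*: He drafted a 975-item agenda.

a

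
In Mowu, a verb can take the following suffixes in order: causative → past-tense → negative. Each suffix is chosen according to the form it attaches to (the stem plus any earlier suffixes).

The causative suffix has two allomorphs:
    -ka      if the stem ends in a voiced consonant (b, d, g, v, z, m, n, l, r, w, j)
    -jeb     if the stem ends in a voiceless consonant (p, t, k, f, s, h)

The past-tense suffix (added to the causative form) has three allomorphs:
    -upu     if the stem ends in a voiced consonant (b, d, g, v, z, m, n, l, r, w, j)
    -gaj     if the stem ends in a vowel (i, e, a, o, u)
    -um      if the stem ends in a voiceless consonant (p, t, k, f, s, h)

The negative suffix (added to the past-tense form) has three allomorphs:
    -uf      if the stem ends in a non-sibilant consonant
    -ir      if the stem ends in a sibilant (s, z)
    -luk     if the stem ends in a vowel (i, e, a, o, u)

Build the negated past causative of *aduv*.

aduvkagajuf

*aduv* — final consonant /v/ (voiced) → -ka → *aduvka*.
The causative form *aduvka* — final sound /a/ (a vowel) → -gaj → *aduvkagaj*.
Since the final sound of the past-tense form *aduvkagaj* is /j/ (a non-sibilant consonant), it takes -uf, giving *aduvkagajuf*.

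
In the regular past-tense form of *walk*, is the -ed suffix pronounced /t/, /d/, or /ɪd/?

/t/

The stem *walk* ends in a voiceless consonant other than /t/.
The -ed suffix is realized as /ɪd/ after /t, d/; as /t/ after other voiceless consonants; and as /d/ after other voiced sounds.
So -ed on *walk* is pronounced /t/.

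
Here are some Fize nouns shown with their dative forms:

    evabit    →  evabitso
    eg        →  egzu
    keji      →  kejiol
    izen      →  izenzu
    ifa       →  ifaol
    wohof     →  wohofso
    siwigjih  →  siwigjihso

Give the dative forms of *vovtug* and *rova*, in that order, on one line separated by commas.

vovtugzu, rovaol

The alternation tracks the final sound of the stem — -so when the stem ends in a voiceless consonant (*evabit*, *wohof*, *siwigjih*); -zu when the stem ends in a voiced consonant (*eg*, *izen*); -ol when the stem ends in a vowel (*keji*, *ifa*).
The final sound of *vovtug* is /g/, which is a voiced consonant, so the suffix is -zu, giving *vovtugzu*.
The final sound of *rova* is /a/, which is a vowel, so the suffix is -ol, giving *rovaol*.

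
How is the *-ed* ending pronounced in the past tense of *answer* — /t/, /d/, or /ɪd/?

/d/

The stem *answer* ends in a voiced sound other than /d/.
The -ed suffix is realized as /ɪd/ after /t, d/; as /t/ after other voiceless consonants; and as /d/ after other voiced sounds.
So -ed on *answer* is pronounced /d/.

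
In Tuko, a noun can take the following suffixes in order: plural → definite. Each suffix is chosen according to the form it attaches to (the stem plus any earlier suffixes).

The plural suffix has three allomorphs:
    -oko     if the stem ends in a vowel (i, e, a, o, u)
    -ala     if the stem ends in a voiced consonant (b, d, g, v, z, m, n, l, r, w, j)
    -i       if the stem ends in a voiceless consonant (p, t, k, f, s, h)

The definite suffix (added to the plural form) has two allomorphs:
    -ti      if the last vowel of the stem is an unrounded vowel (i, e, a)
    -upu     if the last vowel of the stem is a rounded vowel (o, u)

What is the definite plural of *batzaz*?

Since the final sound of *batzaz* is /z/ (a voiced consonant), it takes -ala, giving *batzazala*.
The plural form *batzazala* — last vowel /a/ (an unrounded vowel) → -ti → *batzazalati*.

batzazalati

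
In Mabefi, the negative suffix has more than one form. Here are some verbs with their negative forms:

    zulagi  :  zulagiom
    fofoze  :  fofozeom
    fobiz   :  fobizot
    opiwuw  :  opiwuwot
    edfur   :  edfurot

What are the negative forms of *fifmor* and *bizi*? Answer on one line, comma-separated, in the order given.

fifmorot, biziom

The suffix is conditioned by the final sound: -ot when the stem ends in a consonant (*fobiz*, *opiwuw*, *edfur*); -om when the stem ends in a vowel (*zulagi*, *fofoze*).
The final sound of *fifmor* is /r/, which is a consonant, so the suffix is -ot, giving *fifmorot*.
*bizi*: final sound = /i/, a vowel → -om → *biziom*.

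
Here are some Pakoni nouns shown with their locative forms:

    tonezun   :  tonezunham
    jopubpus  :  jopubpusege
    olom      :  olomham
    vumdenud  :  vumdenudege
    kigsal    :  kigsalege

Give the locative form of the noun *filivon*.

filivonham

The pattern is nasality of the final consonant: -ham when the stem ends in a nasal (*tonezun*, *olom*); -ege when the stem ends in a non-nasal consonant (*jopubpus*, *vumdenud*, *kigsal*).
*filivon* — final consonant /n/ (a nasal) → -ham → *filivonham*.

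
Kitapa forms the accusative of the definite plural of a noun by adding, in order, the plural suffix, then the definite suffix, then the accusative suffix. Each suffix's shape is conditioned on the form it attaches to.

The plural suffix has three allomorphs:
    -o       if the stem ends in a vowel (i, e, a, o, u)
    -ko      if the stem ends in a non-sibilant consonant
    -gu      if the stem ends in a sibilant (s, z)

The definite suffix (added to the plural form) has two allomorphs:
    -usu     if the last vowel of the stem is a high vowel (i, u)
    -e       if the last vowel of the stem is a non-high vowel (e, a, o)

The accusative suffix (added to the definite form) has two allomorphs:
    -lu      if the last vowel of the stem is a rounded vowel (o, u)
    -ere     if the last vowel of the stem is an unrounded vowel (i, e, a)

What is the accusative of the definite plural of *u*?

*u* — final sound /u/ (a vowel) → -o → *uo*.
The plural form *uo* — last vowel /o/ (a non-high vowel) → -e → *uoe*.
Since the last vowel of the definite form *uoe* is /e/ (an unrounded vowel), it takes -ere, giving *uoeere*.

uoeere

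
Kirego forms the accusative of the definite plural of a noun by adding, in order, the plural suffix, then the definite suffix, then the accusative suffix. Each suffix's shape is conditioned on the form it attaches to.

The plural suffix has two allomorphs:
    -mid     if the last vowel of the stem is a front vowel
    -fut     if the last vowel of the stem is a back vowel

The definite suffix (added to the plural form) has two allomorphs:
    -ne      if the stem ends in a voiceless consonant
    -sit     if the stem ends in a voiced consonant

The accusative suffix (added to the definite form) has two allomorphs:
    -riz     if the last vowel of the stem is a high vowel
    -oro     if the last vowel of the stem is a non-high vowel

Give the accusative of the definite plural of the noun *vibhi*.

vibhimidsitriz

*vibhi* — last vowel /i/ (a front vowel) → -mid → *vibhimid*.
The final consonant of the plural form *vibhimid* is /d/, which is voiced, so the definite suffix is -sit, giving *vibhimidsit*.
The definite form *vibhimidsit*: last vowel = /i/, a high vowel → -riz → *vibhimidsitriz*.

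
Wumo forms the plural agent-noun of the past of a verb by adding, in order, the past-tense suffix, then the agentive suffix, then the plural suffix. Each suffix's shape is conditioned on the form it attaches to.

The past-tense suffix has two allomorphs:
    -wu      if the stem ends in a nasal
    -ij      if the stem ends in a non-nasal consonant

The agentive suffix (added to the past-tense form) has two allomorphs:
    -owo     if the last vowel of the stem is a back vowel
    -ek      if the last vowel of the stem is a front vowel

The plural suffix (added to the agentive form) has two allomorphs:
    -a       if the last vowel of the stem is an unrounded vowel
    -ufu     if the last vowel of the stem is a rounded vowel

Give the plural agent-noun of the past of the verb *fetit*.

*fetit*: final consonant = /t/, non-nasal → -ij → *fetitij*.
The past-tense form *fetitij*: last vowel = /i/, a front vowel → -ek → *fetitijek*.
The last vowel of the agentive form *fetitijek* is /e/, which is an unrounded vowel, so the plural suffix is -a, giving *fetitijeka*.

fetitijeka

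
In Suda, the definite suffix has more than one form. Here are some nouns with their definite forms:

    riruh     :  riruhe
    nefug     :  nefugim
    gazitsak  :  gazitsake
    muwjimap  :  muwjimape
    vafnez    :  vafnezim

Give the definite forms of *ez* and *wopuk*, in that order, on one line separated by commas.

ezim, wopuke

The suffix is conditioned by the final consonant: -e when the stem ends in a voiceless consonant (*riruh*, *gazitsak*, *muwjimap*); -im when the stem ends in a voiced consonant (*nefug*, *vafnez*).
Since the final consonant of *ez* is /z/ (voiced), it takes -im, giving *ezim*.
Since the final consonant of *wopuk* is /k/ (voiceless), it takes -e, giving *wopuke*.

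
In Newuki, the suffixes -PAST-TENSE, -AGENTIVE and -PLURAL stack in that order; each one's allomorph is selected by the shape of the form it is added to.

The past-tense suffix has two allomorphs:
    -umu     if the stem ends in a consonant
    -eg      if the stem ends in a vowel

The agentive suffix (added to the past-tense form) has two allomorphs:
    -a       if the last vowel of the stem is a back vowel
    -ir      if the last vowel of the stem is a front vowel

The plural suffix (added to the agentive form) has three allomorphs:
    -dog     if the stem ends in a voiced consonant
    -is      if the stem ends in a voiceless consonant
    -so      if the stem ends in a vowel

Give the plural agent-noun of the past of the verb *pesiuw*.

*pesiuw* — final sound /w/ (a consonant) → -umu → *pesiuwumu*.
Since the last vowel of the past-tense form *pesiuwumu* is /u/ (a back vowel), it takes -a, giving *pesiuwumua*.
The agentive form *pesiuwumua* — final sound /a/ (a vowel) → -so → *pesiuwumuaso*.

pesiuwumuaso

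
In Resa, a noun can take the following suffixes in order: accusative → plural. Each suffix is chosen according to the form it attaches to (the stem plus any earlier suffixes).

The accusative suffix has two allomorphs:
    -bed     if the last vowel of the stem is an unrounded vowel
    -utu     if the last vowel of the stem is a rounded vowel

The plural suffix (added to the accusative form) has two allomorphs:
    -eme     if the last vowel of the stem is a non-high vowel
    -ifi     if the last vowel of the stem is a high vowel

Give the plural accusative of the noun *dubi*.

Since the last vowel of *dubi* is /i/ (an unrounded vowel), it takes -bed, giving *dubibed*.
The accusative form *dubibed* — last vowel /e/ (a non-high vowel) → -eme → *dubibedeme*.

dubibedeme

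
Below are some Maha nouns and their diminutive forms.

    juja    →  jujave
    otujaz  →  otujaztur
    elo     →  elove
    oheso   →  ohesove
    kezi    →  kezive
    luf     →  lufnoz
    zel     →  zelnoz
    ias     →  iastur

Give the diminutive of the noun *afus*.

afustur

Looking at the final sound of each stem: -tur when the stem ends in a sibilant (*otujaz*, *ias*); -noz when the stem ends in a non-sibilant consonant (*luf*, *zel*); -ve when the stem ends in a vowel (*juja*, *elo*, *oheso*, *kezi*).
*afus*: final sound = /s/, a sibilant → -tur → *afustur*.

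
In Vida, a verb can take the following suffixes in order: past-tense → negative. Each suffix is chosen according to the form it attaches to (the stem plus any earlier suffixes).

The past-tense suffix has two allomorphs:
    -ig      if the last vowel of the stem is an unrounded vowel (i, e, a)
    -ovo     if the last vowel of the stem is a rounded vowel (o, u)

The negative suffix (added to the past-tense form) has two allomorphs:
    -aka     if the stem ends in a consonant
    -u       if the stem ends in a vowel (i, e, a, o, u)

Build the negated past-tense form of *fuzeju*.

fuzejuovou

Since the last vowel of *fuzeju* is /u/ (a rounded vowel), it takes -ovo, giving *fuzejuovo*.
The past-tense form *fuzejuovo*: final sound = /o/, a vowel → -u → *fuzejuovou*.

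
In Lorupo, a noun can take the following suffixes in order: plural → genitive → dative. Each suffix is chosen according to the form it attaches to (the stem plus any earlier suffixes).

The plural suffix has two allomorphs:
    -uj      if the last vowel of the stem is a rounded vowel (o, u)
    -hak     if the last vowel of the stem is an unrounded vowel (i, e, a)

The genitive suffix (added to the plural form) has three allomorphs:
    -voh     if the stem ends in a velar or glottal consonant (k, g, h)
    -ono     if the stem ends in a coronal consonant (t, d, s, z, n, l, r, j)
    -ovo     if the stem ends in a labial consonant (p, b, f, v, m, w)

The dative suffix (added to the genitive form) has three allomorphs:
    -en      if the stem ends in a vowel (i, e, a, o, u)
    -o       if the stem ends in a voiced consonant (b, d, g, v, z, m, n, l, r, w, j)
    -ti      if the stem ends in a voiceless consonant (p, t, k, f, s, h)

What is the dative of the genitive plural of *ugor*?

ugorujonoen

Since the last vowel of *ugor* is /o/ (a rounded vowel), it takes -uj, giving *ugoruj*.
The plural form *ugoruj* — final consonant /j/ (coronal) → -ono → *ugorujono*.
The final sound of the genitive form *ugorujono* is /o/, which is a vowel, so the dative suffix is -en, giving *ugorujonoen*.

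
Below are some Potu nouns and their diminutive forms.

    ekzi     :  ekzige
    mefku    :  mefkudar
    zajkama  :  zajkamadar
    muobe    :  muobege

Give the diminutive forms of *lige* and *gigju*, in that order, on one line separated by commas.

The pattern is front/back vowel harmony: -ge when the last vowel of the stem is a front vowel (*ekzi*, *muobe*); -dar when the last vowel of the stem is a back vowel (*mefku*, *zajkama*).
The last vowel of *lige* is /e/, which is a front vowel, so the suffix is -ge, giving *ligege*.
The last vowel of *gigju* is /u/, which is a back vowel, so the suffix is -dar, giving *gigjudar*.

ligege, gigjudar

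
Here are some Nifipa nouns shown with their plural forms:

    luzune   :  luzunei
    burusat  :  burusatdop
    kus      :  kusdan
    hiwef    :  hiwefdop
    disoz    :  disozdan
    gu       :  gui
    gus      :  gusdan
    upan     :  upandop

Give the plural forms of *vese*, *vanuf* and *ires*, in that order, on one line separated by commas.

vesei, vanufdop, iresdan

The suffix is conditioned by the final sound: -dan when the stem ends in a sibilant (*kus*, *disoz*, *gus*); -dop when the stem ends in a non-sibilant consonant (*burusat*, *hiwef*, *upan*); -i when the stem ends in a vowel (*luzune*, *gu*).
The final sound of *vese* is /e/, which is a vowel, so the suffix is -i, giving *vesei*.
The final sound of *vanuf* is /f/, which is a non-sibilant consonant, so the suffix is -dop, giving *vanufdop*.
*ires*: final sound = /s/, a sibilant → -dan → *iresdan*.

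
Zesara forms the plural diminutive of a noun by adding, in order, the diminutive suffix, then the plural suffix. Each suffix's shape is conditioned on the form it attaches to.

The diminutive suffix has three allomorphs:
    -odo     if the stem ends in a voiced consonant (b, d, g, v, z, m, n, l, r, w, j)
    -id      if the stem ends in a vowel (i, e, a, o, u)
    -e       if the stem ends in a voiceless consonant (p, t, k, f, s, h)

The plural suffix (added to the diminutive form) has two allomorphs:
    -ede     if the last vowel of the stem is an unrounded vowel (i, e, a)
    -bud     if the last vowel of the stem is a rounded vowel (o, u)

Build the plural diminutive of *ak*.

Since the final sound of *ak* is /k/ (a voiceless consonant), it takes -e, giving *ake*.
Since the last vowel of the diminutive form *ake* is /e/ (an unrounded vowel), it takes -ede, giving *akeede*.

akeede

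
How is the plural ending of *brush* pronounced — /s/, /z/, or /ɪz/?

The stem *brush* ends in a sibilant (/s, z, ʃ, ʒ, tʃ, dʒ/).
The plural suffix surfaces as /ɪz/ after sibilants, /s/ after other voiceless consonants, and /z/ after other voiced sounds.
So the plural -s on *brush* is pronounced /ɪz/.

/ɪz/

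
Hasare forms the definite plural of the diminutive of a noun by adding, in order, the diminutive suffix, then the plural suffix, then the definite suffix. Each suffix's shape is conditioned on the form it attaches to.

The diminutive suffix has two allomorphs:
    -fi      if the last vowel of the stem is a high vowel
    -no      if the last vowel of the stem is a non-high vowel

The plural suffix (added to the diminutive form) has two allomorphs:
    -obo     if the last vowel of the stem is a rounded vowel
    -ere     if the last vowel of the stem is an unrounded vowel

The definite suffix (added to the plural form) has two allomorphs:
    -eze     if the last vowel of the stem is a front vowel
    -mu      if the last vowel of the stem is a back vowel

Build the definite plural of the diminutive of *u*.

*u*: last vowel = /u/, a high vowel → -fi → *ufi*.
Since the last vowel of the diminutive form *ufi* is /i/ (an unrounded vowel), it takes -ere, giving *ufiere*.
The plural form *ufiere* — last vowel /e/ (a front vowel) → -eze → *ufiereeze*.

ufiereeze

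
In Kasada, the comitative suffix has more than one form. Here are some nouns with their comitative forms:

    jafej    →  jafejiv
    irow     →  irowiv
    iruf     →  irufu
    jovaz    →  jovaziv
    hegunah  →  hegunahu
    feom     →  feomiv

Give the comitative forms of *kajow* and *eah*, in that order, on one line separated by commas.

Looking at the final consonant of each stem: -u when the stem ends in a voiceless consonant (*iruf*, *hegunah*); -iv when the stem ends in a voiced consonant (*jafej*, *irow*, *jovaz*, *feom*).
*kajow* — final consonant /w/ (voiced) → -iv → *kajowiv*.
*eah*: final consonant = /h/, voiceless → -u → *eahu*.

kajowiv, eahu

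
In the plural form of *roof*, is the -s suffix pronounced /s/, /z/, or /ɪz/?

The stem *roof* ends in a voiceless non-sibilant consonant.
The plural suffix surfaces as /ɪz/ after sibilants, /s/ after other voiceless consonants, and /z/ after other voiced sounds.
So the plural -s on *roof* is pronounced /s/.

/s/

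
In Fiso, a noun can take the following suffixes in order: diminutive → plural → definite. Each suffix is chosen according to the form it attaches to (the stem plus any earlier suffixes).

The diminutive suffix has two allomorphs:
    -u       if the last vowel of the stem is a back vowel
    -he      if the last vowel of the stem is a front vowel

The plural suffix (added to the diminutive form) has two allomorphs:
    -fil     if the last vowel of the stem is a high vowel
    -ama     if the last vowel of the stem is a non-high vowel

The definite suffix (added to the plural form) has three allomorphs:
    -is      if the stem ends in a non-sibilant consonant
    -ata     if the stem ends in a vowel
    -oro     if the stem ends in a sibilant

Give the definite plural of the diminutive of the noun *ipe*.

ipeheamaata

*ipe* — last vowel /e/ (a front vowel) → -he → *ipehe*.
Since the last vowel of the diminutive form *ipehe* is /e/ (a non-high vowel), it takes -ama, giving *ipeheama*.
The plural form *ipeheama* — final sound /a/ (a vowel) → -ata → *ipeheamaata*.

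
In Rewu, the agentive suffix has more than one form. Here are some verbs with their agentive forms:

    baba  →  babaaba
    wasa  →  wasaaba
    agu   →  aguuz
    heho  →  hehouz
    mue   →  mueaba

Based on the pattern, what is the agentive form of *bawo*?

bawouz

The alternation tracks the last vowel of the stem — -uz when the last vowel of the stem is a rounded vowel (*agu*, *heho*); -aba when the last vowel of the stem is an unrounded vowel (*baba*, *wasa*, *mue*).
*bawo*: last vowel = /o/, a rounded vowel → -uz → *bawouz*.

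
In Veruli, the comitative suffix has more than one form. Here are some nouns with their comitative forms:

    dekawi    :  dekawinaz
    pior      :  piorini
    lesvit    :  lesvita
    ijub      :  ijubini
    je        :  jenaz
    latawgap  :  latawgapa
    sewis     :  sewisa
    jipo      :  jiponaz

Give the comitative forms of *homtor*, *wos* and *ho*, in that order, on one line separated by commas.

homtorini, wosa, honaz

Looking at the final sound of each stem: -a when the stem ends in a voiceless consonant (*lesvit*, *latawgap*, *sewis*); -ini when the stem ends in a voiced consonant (*pior*, *ijub*); -naz when the stem ends in a vowel (*dekawi*, *je*, *jipo*).
Since the final sound of *homtor* is /r/ (a voiced consonant), it takes -ini, giving *homtorini*.
*wos*: final sound = /s/, a voiceless consonant → -a → *wosa*.
*ho*: final sound = /o/, a vowel → -naz → *honaz*.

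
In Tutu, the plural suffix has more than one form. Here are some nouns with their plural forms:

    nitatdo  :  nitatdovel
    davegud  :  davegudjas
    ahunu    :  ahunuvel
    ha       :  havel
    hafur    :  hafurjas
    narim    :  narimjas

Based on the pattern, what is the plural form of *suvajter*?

The alternation tracks the final sound of the stem — -jas when the stem ends in a consonant (*davegud*, *hafur*, *narim*); -vel when the stem ends in a vowel (*nitatdo*, *ahunu*, *ha*).
*suvajter*: final sound = /r/, a consonant → -jas → *suvajterjas*.

suvajterjas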